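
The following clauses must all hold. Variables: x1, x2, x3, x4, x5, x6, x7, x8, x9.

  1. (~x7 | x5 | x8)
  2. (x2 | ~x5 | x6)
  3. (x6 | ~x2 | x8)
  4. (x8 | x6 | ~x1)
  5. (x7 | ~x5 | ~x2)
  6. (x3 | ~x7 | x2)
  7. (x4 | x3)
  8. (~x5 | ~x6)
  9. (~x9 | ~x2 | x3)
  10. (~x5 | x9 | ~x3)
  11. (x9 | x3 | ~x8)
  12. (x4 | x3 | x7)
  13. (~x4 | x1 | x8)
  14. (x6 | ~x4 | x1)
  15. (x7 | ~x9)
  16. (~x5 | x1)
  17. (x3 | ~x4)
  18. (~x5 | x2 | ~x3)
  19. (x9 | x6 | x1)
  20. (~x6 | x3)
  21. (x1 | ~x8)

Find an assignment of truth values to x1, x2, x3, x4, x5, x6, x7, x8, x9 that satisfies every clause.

x1 = True, x2 = False, x3 = True, x4 = False, x5 = False, x6 = False, x7 = True, x8 = True, x9 = True

Set x1 = True and propagate.
Try x2 = False.
The remaining clauses are satisfied by x3 = True, x4 = False, x5 = False, x6 = False, x7 = True, x8 = True, x9 = True.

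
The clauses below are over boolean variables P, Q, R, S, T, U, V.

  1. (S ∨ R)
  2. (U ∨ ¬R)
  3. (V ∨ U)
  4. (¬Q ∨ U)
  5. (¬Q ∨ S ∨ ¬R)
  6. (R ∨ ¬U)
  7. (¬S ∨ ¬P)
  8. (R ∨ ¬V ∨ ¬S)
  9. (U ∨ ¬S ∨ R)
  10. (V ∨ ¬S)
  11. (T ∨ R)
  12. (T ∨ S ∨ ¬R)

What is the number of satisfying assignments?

Case analysis on R and S:
  R=T, S=T: remaining (P,Q,T,U,V) ∈ {(F,F,F,T,T); (F,F,T,T,T); (F,T,F,T,T); (F,T,T,T,T)} — 4.
  R=T, S=F: remaining (P,Q,T,U,V) ∈ {(F,F,T,T,F); (F,F,T,T,T); (T,F,T,T,F); (T,F,T,T,T)} — 4.
  R=F, S=T: a clause becomes empty — 0.
  R=F, S=F: a clause becomes empty — 0.
Total: 4 + 4 + 0 + 0 = 8.

8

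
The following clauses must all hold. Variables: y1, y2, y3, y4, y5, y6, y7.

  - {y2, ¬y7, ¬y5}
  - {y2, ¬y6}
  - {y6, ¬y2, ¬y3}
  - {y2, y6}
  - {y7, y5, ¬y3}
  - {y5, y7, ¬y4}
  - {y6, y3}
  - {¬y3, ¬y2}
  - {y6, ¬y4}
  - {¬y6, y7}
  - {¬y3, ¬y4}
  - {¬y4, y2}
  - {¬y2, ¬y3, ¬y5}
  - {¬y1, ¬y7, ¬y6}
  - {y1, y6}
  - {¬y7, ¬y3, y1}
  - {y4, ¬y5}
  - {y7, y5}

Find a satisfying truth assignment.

Set y1 = False and propagate.
  then y6 is forced to True.
  then y2 is forced to True.
  then y3 is forced to False.
  then y7 is forced to True.
Branch on y4: take y4 = True.
y5 is now unconstrained; take y5 = True.

y1=0, y2=1, y3=0, y4=1, y5=1, y6=1, y7=1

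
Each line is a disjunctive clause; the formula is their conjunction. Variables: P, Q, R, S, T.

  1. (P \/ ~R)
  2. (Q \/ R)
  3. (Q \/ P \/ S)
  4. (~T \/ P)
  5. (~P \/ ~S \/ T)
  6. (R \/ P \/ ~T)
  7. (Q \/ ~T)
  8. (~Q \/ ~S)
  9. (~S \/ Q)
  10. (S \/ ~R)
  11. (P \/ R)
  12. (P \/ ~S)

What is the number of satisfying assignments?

2

The models are:
  P=1 Q=1 R=0 S=0 T=0
  P=1 Q=1 R=0 S=0 T=1
Count: 2.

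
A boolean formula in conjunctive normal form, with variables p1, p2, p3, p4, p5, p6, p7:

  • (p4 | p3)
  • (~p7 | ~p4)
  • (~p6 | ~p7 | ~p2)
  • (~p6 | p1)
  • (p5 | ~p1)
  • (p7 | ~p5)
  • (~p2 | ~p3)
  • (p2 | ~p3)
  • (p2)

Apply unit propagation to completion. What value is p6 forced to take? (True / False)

Unit clause (p2) sets p2 = True.
From (~p2 | ~p3) and p2 = True: p3 = False.
From (p3 | p4) and p3 = False: p4 = True.
From (~p7 | ~p4) and p4 = True: p7 = False.
From (~p5 | p7) and p7 = False: p5 = False.
(~p1 | p5) with p5 = False leaves only ~p1, so p1 = False.
(p1 | ~p6) with p1 = False leaves only ~p6, so p6 = False.

False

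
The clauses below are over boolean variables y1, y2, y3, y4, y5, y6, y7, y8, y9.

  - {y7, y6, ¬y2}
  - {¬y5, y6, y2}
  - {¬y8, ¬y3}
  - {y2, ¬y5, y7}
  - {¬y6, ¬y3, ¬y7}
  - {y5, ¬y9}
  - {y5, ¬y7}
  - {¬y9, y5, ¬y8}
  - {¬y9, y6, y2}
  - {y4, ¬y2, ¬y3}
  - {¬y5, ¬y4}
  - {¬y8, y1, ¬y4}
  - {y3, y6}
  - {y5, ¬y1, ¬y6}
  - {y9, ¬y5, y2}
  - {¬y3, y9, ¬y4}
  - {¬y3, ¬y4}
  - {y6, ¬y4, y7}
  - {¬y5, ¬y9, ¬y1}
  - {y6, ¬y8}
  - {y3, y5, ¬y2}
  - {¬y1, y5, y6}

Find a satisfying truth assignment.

y1=F, y2=T, y3=F, y4=F, y5=T, y6=T, y7=F, y8=F, y9=T

Check each clause:
  1. {y6, y7, ¬y2} — y6 is true.
  2. {y2, y6, ¬y5} — y2 is true.
  3. {¬y3, ¬y8} — ¬y8 is true.
  4. {y2, y7, ¬y5} — y2 is true.
  5. {¬y7, ¬y3, ¬y6} — ¬y7 is true.
  6. {¬y9, y5} — y5 is true.
  7. {¬y7, y5} — ¬y7 is true.
  8. {¬y9, ¬y8, y5} — ¬y8 is true.
  9. {¬y9, y6, y2} — y2 is true.
  10. {¬y3, y4, ¬y2} — ¬y3 is true.
  11. {¬y5, ¬y4} — ¬y4 is true.
  12. {¬y4, ¬y8, y1} — ¬y8 is true.
  13. {y6, y3} — y6 is true.
  14. {¬y6, ¬y1, y5} — y5 is true.
  15. {¬y5, y2, y9} — y9 is true.
  16. {¬y3, y9, ¬y4} — y9 is true.
  17. {¬y3, ¬y4} — ¬y4 is true.
  18. {y7, ¬y4, y6} — ¬y4 is true.
  19. {¬y1, ¬y5, ¬y9} — ¬y1 is true.
  20. {y6, ¬y8} — ¬y8 is true.
  21. {y5, ¬y2, y3} — y5 is true.
  22. {y6, y5, ¬y1} — y5 is true.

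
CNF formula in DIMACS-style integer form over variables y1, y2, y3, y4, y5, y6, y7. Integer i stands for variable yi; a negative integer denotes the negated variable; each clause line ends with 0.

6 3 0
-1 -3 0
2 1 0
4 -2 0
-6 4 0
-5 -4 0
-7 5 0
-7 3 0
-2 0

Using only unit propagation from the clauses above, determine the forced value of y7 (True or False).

Unit clause (NOT y2) sets y2 = False.
(y2 OR y1) with y2 = False leaves only y1, so y1 = True.
In (NOT y1 OR NOT y3), NOT y1 is now false; NOT y3 must hold, so y3 = False.
In (y6 OR y3), y3 is now false; y6 must hold, so y6 = True.
In (y4 OR NOT y6), NOT y6 is now false; y4 must hold, so y4 = True.
(NOT y4 OR NOT y5): since y4 = True, the clause reduces to (NOT y5). y5 = False.
From (NOT y7 OR y5) and y5 = False: y7 = False.

False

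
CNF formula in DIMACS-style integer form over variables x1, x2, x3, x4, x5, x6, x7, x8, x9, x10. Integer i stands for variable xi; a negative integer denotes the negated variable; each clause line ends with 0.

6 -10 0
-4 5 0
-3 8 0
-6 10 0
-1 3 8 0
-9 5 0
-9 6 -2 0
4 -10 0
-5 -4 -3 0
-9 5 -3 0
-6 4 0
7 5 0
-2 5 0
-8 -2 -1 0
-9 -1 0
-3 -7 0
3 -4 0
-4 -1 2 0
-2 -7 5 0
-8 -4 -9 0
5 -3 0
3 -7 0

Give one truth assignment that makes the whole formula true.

x1=0, x2=1, x3=0, x4=0, x5=1, x6=0, x7=0, x8=1, x9=0, x10=0

x1 occurs only negated in the remaining clauses — set x1 = False.
Pure literal: x9 appears only negated; assign x9 = False.
Branch on x2: take x2 = True.
  then x5 is forced to True.
Branch on x3: take x3 = False.
  then x4 is forced to False.
  then x10 is forced to False.
  then x6 is forced to False.
  then x7 is forced to False.
x8 is now unconstrained; take x8 = True.
Every clause has at least one true literal under this assignment.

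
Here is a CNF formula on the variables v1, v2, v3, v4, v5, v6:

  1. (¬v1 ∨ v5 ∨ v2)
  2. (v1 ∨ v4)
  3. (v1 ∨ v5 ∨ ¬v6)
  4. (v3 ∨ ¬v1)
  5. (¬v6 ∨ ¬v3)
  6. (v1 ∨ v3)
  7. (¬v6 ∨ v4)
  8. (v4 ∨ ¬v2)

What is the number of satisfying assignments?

8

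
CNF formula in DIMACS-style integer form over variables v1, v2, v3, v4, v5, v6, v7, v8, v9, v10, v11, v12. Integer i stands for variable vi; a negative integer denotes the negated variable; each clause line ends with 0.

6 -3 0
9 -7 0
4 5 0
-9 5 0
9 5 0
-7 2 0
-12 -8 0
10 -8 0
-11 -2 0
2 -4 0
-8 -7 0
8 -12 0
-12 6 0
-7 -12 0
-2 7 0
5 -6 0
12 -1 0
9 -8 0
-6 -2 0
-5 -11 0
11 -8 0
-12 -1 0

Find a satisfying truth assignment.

v1 occurs only negated in the remaining clauses — set v1 = False.
Pure literal: v3 appears only negated; assign v3 = False.
Branch on v2: take v2 = False.
  then v7 is forced to False.
  then v4 is forced to False.
  then v5 is forced to True.
  then v11 is forced to False.
  then v8 is forced to False.
  then v12 is forced to False.
v6, v9, v10 are now unconstrained; take v6 = True, v9 = False, v10 = True.
Check each clause:
  1. (v6 || !v3) — !v3 is true.
  2. (v9 || !v7) — !v7 is true.
  3. (v5 || v4) — v5 is true.
  4. (v5 || !v9) — v5 is true.
  5. (v9 || v5) — v5 is true.
  6. (!v7 || v2) — !v7 is true.
  7. (!v8 || !v12) — !v8 is true.
  8. (v10 || !v8) — !v8 is true.
  9. (!v2 || !v11) — !v11 is true.
  10. (v2 || !v4) — !v4 is true.
  11. (!v7 || !v8) — !v8 is true.
  12. (!v12 || v8) — !v12 is true.
  13. (v6 || !v12) — !v12 is true.
  14. (!v7 || !v12) — !v7 is true.
  15. (!v2 || v7) — !v2 is true.
  16. (v5 || !v6) — v5 is true.
  17. (!v1 || v12) — !v1 is true.
  18. (v9 || !v8) — !v8 is true.
  19. (!v6 || !v2) — !v2 is true.
  20. (!v11 || !v5) — !v11 is true.
  21. (!v8 || v11) — !v8 is true.
  22. (!v1 || !v12) — !v12 is true.

v1 = F  v2 = F  v3 = F  v4 = F  v5 = T  v6 = T  v7 = F  v8 = F  v9 = F  v10 = T  v11 = F  v12 = F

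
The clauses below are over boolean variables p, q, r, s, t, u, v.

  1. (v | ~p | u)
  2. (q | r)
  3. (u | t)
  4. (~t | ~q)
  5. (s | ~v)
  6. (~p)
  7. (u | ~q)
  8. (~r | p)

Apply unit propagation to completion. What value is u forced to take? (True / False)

(~p) stands alone — p = False.
(p | ~r) with p = False leaves only ~r, so r = False.
(q | r): since r = False, the clause reduces to (q). q = True.
From (~t | ~q) and q = True: t = False.
(u | t) with t = False leaves only u, so u = True.

True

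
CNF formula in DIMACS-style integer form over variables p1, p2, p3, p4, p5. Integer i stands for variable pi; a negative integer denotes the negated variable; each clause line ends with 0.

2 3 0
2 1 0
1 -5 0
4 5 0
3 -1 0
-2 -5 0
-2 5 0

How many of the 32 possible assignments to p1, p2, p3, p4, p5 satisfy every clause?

3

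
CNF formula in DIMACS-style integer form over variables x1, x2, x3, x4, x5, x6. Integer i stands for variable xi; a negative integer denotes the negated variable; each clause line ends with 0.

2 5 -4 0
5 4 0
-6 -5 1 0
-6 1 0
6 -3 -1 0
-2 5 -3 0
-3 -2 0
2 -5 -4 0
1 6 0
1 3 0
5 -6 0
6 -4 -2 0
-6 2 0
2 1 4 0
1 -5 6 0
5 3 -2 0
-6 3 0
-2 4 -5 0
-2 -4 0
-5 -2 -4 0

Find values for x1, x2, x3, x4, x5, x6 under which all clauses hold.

x1=T  x2=F  x3=F  x4=F  x5=T  x6=F

Try x1 = True.
For the remaining variables, x2 = False, x3 = False, x4 = False, x5 = True, x6 = False works.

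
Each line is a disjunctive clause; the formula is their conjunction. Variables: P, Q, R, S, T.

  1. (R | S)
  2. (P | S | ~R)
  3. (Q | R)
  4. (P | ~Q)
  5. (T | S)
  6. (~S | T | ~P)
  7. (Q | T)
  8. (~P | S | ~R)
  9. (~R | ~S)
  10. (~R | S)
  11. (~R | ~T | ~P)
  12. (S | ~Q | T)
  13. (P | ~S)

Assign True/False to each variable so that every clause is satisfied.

P = 1, Q = 1, R = 0, S = 1, T = 1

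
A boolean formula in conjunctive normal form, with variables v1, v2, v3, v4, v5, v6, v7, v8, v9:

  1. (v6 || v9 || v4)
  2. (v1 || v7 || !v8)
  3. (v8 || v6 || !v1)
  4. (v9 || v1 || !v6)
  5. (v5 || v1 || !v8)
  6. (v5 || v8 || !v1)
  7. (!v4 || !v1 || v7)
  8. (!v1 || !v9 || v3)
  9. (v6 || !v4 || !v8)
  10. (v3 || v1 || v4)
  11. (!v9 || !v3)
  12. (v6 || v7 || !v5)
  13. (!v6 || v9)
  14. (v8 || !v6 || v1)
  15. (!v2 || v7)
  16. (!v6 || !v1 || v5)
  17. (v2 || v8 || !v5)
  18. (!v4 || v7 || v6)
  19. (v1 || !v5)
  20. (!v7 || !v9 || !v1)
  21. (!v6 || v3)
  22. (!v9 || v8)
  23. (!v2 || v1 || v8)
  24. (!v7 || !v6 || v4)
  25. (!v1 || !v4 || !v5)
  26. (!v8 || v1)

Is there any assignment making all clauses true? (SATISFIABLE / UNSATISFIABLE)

SATISFIABLE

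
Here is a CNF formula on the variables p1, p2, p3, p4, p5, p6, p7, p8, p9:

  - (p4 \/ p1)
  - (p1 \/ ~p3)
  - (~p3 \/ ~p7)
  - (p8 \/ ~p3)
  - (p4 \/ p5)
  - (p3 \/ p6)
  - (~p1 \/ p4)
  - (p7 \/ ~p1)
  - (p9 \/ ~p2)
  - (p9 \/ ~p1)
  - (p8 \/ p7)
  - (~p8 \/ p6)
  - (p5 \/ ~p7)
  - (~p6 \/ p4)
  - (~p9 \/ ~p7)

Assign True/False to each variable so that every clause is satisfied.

p1 = F  p2 = T  p3 = F  p4 = T  p5 = F  p6 = T  p7 = F  p8 = T  p9 = T

p4 occurs only positively in the remaining clauses — set p4 = True.
Set p1 = False and propagate.
  then p3 is forced to False.
  then p6 is forced to True.
Set p2 = True and propagate.
  then p9 is forced to True.
  then p7 is forced to False.
  then p8 is forced to True.
p5 is now unconstrained; take p5 = False.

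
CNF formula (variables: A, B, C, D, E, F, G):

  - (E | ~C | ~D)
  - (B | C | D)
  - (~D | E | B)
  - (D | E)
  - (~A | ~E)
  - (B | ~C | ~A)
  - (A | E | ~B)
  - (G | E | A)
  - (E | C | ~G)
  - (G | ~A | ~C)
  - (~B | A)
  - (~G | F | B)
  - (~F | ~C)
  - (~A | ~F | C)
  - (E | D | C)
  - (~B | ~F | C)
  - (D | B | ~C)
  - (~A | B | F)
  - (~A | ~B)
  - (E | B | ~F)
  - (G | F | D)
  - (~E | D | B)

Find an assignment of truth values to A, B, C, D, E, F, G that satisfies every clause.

A=0, B=0, C=0, D=1, E=1, F=1, G=0

Check each clause:
  1. (~D | E | ~C) — E is true.
  2. (D | C | B) — D is true.
  3. (E | B | ~D) — E is true.
  4. (D | E) — D is true.
  5. (~E | ~A) — ~A is true.
  6. (~A | B | ~C) — ~C is true.
  7. (E | A | ~B) — E is true.
  8. (A | E | G) — E is true.
  9. (E | C | ~G) — ~G is true.
  10. (G | ~A | ~C) — ~C is true.
  11. (~B | A) — ~B is true.
  12. (B | F | ~G) — ~G is true.
  13. (~C | ~F) — ~C is true.
  14. (~A | C | ~F) — ~A is true.
  15. (D | E | C) — D is true.
  16. (~B | ~F | C) — ~B is true.
  17. (~C | D | B) — D is true.
  18. (F | ~A | B) — F is true.
  19. (~B | ~A) — ~A is true.
  20. (E | ~F | B) — E is true.
  21. (F | D | G) — D is true.
  22. (B | ~E | D) — D is true.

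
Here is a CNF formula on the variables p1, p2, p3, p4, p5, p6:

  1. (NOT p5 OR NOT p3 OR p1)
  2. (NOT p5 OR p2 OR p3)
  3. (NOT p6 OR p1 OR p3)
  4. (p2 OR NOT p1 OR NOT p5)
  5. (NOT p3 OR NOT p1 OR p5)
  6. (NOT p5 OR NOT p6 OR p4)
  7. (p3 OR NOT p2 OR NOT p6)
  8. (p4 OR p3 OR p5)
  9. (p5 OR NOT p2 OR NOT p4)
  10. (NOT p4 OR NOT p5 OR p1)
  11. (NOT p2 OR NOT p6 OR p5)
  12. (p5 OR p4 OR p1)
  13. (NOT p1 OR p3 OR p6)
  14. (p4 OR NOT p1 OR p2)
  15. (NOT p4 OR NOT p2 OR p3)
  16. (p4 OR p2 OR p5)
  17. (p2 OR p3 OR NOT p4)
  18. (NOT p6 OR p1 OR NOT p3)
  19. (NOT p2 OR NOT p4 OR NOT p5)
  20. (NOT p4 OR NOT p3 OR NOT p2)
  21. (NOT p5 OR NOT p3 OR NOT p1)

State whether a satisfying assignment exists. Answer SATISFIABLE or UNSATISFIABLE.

Try p1 = False.
Branch on p2: take p2 = True.
For the remaining variables, p3 = False, p4 = False, p5 = True, p6 = False works.
Every clause has at least one true literal under this assignment.
So p1=0, p2=1, p3=0, p4=0, p5=1, p6=0 is a satisfying assignment.

SATISFIABLE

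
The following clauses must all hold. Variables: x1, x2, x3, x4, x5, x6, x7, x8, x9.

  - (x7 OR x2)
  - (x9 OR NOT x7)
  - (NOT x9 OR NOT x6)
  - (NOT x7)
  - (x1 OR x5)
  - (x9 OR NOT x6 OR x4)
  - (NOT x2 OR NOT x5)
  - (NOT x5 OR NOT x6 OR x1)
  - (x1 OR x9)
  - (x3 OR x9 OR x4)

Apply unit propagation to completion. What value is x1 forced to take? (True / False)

True

(NOT x7) stands alone — x7 = False.
(x7 OR x2): since x7 = False, the clause reduces to (x2). x2 = True.
(NOT x2 OR NOT x5) with x2 = True leaves only NOT x5, so x5 = False.
(x1 OR x5) with x5 = False leaves only x1, so x1 = True.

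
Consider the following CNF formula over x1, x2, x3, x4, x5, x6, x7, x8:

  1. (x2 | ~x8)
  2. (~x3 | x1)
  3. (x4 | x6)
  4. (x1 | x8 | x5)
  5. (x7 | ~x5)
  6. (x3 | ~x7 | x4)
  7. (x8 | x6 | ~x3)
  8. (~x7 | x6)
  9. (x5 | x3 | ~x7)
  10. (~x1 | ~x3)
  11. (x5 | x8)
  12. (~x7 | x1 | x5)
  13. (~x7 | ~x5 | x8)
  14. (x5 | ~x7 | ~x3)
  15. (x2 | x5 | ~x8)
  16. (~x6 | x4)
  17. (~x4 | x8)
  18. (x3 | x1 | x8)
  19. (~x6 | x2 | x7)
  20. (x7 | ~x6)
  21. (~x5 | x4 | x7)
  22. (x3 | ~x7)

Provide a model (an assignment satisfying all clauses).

Pure literal: x2 appears only positively; assign x2 = True.
Try x1 = False.
  then x3 is forced to False.
  then x8 is forced to True.
  then x7 is forced to False.
  then x5 is forced to False.
  then x6 is forced to False.
  then x4 is forced to True.

x1=False  x2=True  x3=False  x4=True  x5=False  x6=False  x7=False  x8=True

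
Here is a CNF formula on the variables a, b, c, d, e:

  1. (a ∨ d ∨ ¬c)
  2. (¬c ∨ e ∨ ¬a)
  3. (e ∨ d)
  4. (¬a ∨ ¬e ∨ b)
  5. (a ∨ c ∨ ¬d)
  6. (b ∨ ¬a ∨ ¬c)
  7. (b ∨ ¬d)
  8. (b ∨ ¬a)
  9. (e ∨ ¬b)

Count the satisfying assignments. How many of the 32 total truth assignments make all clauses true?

7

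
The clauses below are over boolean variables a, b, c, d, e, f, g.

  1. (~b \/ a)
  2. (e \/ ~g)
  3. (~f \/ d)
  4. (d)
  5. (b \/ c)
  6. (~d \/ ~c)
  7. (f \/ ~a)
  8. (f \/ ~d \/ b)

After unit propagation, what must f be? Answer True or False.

True

(d) is a unit clause: d = True.
(~d \/ ~c): since d = True, the clause reduces to (~c). c = False.
In (c \/ b), c is now false; b must hold, so b = True.
From (~b \/ a) and b = True: a = True.
In (f \/ ~a), ~a is now false; f must hold, so f = True.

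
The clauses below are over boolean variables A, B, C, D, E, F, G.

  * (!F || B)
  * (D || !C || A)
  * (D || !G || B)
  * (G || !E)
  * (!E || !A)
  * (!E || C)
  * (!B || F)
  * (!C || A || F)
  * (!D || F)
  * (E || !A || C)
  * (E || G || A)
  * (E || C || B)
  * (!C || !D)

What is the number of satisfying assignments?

The models are:
  A=0 B=1 C=0 D=0 E=0 F=1 G=1
  A=0 B=1 C=0 D=1 E=0 F=1 G=1
  A=1 B=0 C=1 D=0 E=0 F=0 G=0
  A=1 B=1 C=1 D=0 E=0 F=1 G=0
  A=1 B=1 C=1 D=0 E=0 F=1 G=1
Count: 5.

5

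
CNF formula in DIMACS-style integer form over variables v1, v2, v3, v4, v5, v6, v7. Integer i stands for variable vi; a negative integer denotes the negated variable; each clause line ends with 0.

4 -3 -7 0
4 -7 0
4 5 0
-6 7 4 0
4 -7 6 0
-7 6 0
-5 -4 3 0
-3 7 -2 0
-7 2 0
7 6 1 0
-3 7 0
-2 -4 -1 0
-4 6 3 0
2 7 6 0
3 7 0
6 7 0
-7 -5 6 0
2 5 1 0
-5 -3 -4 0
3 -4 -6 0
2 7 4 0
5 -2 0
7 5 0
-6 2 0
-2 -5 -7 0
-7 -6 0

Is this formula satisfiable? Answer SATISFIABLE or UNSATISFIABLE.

UNSATISFIABLE

v7 = True:
  propagation gives v4=True, v6=True; an empty clause results — contradiction.
v7 = False:
  propagation gives v3=False; an empty clause results — contradiction.
Every branch closes, so no satisfying assignment exists.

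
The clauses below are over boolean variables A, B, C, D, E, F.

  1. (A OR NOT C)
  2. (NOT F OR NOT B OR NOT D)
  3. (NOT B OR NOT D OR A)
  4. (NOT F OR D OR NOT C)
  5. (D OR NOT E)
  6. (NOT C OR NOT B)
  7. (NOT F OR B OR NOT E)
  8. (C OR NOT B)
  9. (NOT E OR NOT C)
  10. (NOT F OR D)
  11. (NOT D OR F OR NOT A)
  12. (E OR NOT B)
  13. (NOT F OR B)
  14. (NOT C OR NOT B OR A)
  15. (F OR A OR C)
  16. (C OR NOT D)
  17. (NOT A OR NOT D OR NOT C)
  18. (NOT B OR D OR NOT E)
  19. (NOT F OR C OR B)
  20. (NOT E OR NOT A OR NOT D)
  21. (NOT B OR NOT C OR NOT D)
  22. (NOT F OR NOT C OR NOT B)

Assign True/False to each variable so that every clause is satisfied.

A=True  B=False  C=True  D=False  E=False  F=False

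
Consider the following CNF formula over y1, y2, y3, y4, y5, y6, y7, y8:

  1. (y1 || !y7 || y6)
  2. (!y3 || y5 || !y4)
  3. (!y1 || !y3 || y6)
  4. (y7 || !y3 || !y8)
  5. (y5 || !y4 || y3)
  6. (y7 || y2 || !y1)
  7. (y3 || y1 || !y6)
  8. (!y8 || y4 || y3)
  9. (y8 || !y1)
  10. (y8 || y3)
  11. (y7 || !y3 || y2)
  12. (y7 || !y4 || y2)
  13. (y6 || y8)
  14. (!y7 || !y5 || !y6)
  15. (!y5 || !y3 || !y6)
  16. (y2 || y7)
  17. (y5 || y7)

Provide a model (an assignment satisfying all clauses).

Branch on y1: take y1 = False.
Set y2 = False and propagate.
  then y7 is forced to True.
  then y6 is forced to True.
  then y3 is forced to True.
  then y5 is forced to False.
  then y4 is forced to False.
y8 is now unconstrained; take y8 = True.
Every clause has at least one true literal under this assignment.

y1=False, y2=False, y3=True, y4=False, y5=False, y6=True, y7=True, y8=True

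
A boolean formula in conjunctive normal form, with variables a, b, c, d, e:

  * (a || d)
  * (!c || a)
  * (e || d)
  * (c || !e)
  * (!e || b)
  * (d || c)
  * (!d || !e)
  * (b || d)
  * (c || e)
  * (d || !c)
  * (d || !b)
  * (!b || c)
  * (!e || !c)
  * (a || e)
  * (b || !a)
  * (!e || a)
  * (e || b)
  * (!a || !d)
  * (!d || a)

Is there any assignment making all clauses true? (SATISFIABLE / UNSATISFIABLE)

UNSATISFIABLE

d = True:
  propagation gives e=False, c=True, a=True; an empty clause results — contradiction.
d = False:
  propagation gives a=True, e=True, c=True; an empty clause results — contradiction.
Every branch closes, so no satisfying assignment exists.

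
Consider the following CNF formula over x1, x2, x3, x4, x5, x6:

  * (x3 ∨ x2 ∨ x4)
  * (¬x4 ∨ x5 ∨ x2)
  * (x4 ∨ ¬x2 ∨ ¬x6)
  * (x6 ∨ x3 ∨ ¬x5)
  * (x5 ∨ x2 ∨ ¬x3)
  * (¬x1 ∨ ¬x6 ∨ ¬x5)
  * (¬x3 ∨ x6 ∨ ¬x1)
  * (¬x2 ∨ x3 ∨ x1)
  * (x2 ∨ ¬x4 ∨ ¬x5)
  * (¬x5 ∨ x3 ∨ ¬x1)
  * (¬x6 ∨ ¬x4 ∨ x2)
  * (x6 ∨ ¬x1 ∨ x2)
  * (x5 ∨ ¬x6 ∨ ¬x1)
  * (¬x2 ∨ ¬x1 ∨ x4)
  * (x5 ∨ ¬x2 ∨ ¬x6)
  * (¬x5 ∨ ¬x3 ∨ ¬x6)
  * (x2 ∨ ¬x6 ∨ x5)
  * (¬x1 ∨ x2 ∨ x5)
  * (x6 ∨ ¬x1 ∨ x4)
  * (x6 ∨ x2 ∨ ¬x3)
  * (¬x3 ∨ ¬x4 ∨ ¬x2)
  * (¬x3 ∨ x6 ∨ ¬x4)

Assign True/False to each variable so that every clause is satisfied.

x1=False, x2=True, x3=True, x4=False, x5=False, x6=False

Check each clause:
  1. (x3 ∨ x2 ∨ x4) — x2 is true.
  2. (x2 ∨ ¬x4 ∨ x5) — x2 is true.
  3. (¬x2 ∨ x4 ∨ ¬x6) — ¬x6 is true.
  4. (¬x5 ∨ x6 ∨ x3) — x3 is true.
  5. (x2 ∨ ¬x3 ∨ x5) — x2 is true.
  6. (¬x5 ∨ ¬x6 ∨ ¬x1) — ¬x6 is true.
  7. (¬x3 ∨ x6 ∨ ¬x1) — ¬x1 is true.
  8. (x1 ∨ x3 ∨ ¬x2) — x3 is true.
  9. (¬x4 ∨ ¬x5 ∨ x2) — x2 is true.
  10. (¬x1 ∨ ¬x5 ∨ x3) — x3 is true.
  11. (¬x4 ∨ ¬x6 ∨ x2) — ¬x6 is true.
  12. (¬x1 ∨ x2 ∨ x6) — x2 is true.
  13. (¬x1 ∨ ¬x6 ∨ x5) — ¬x6 is true.
  14. (¬x2 ∨ x4 ∨ ¬x1) — ¬x1 is true.
  15. (x5 ∨ ¬x2 ∨ ¬x6) — ¬x6 is true.
  16. (¬x5 ∨ ¬x6 ∨ ¬x3) — ¬x6 is true.
  17. (x2 ∨ x5 ∨ ¬x6) — x2 is true.
  18. (x5 ∨ x2 ∨ ¬x1) — x2 is true.
  19. (¬x1 ∨ x6 ∨ x4) — ¬x1 is true.
  20. (x2 ∨ x6 ∨ ¬x3) — x2 is true.
  21. (¬x4 ∨ ¬x3 ∨ ¬x2) — ¬x4 is true.
  22. (¬x3 ∨ ¬x4 ∨ x6) — ¬x4 is true.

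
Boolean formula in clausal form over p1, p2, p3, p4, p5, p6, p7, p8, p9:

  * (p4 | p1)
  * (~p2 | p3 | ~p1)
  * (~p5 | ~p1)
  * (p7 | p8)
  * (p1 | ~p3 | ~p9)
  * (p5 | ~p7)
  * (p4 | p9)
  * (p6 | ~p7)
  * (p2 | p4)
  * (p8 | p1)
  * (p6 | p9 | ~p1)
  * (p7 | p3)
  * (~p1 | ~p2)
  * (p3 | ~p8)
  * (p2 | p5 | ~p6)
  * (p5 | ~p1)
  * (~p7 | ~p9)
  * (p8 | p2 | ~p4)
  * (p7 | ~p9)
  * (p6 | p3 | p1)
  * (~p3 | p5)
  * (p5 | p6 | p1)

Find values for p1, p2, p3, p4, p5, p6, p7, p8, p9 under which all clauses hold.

p1 = F, p2 = F, p3 = T, p4 = T, p5 = T, p6 = F, p7 = F, p8 = T, p9 = F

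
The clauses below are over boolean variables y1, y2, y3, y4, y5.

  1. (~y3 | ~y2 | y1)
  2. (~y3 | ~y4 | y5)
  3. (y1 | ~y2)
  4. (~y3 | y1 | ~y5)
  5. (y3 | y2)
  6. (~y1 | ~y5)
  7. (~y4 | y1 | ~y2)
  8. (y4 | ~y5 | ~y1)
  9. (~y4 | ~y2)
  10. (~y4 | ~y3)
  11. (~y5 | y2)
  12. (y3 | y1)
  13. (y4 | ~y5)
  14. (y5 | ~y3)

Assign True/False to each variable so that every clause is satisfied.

Set y1 = True and propagate.
  then y5 is forced to False.
  then y3 is forced to False.
  then y2 is forced to True.
  then y4 is forced to False.

y1 = 1  y2 = 1  y3 = 0  y4 = 0  y5 = 0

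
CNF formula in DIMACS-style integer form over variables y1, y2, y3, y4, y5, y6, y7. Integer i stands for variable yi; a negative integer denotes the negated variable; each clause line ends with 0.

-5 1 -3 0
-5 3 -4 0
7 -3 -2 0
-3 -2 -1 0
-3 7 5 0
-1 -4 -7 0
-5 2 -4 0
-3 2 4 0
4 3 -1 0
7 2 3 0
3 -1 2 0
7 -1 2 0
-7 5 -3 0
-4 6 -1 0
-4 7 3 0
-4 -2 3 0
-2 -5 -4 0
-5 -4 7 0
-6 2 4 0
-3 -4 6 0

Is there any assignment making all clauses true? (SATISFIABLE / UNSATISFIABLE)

Set y1 = False and propagate.
Branch on y2: take y2 = True.
Try y3 = False.
  then y4 is forced to False.
y5, y6, y7 are now unconstrained; take y5 = False, y6 = True, y7 = True.
Every clause has at least one true literal under this assignment.
So y1=False, y2=True, y3=False, y4=False, y5=False, y6=True, y7=True is a satisfying assignment.

SATISFIABLE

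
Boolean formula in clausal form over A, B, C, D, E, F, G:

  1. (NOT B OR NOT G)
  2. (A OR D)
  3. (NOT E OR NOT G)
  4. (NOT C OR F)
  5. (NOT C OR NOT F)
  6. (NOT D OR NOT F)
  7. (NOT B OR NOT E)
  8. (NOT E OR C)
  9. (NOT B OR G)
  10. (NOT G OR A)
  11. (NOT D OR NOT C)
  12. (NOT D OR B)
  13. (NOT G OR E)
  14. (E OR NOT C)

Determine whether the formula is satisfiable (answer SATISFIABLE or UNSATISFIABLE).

SATISFIABLE

Pure literal: A appears only positively; assign A = True.
Branch on B: take B = False.
  then D is forced to False.
The remaining clauses are satisfied by C = False, E = False, F = False, G = False.
So A=T  B=F  C=F  D=F  E=F  F=F  G=F is a satisfying assignment.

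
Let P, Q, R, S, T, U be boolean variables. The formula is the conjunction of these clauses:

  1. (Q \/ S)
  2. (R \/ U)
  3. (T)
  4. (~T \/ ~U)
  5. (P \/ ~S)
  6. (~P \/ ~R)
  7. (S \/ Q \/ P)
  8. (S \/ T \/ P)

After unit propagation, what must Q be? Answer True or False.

Unit clause (T) sets T = True.
From (~U \/ ~T) and T = True: U = False.
From (U \/ R) and U = False: R = True.
From (~P \/ ~R) and R = True: P = False.
From (P \/ ~S) and P = False: S = False.
(Q \/ S) with S = False leaves only Q, so Q = True.

True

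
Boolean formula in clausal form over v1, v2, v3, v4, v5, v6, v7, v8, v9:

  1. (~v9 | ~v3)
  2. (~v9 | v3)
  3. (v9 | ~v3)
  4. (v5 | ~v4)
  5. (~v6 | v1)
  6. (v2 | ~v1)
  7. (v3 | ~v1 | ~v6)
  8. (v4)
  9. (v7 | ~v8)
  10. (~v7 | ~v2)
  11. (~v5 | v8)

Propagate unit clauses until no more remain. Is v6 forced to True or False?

False

(v4) is a unit clause: v4 = True.
(~v4 | v5) with v4 = True leaves only v5, so v5 = True.
In (~v5 | v8), ~v5 is now false; v8 must hold, so v8 = True.
From (v7 | ~v8) and v8 = True: v7 = True.
In (~v2 | ~v7), ~v7 is now false; ~v2 must hold, so v2 = False.
(v2 | ~v1): since v2 = False, the clause reduces to (~v1). v1 = False.
(~v6 | v1) with v1 = False leaves only ~v6, so v6 = False.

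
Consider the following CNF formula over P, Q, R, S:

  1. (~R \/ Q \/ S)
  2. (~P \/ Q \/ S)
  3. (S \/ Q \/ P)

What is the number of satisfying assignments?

12

Case analysis on Q and S:
  Q=T, S=T: remaining (P,R) ∈ {(F,F); (F,T); (T,F); (T,T)} — 4.
  Q=T, S=F: remaining (P,R) ∈ {(F,F); (F,T); (T,F); (T,T)} — 4.
  Q=F, S=T: remaining (P,R) ∈ {(F,F); (F,T); (T,F); (T,T)} — 4.
  Q=F, S=F: a clause becomes empty — 0.
Total: 4 + 4 + 4 + 0 = 12.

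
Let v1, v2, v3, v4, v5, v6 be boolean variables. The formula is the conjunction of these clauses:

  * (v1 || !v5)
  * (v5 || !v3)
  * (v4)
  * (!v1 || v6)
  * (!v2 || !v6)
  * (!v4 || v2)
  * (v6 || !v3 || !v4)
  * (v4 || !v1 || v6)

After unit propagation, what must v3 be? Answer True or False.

False

(v4) stands alone — v4 = True.
(!v4 || v2): since v4 = True, the clause reduces to (v2). v2 = True.
(!v6 || !v2): since v2 = True, the clause reduces to (!v6). v6 = False.
In (!v1 || v6), v6 is now false; !v1 must hold, so v1 = False.
In (v1 || !v5), v1 is now false; !v5 must hold, so v5 = False.
(!v3 || v5) with v5 = False leaves only !v3, so v3 = False.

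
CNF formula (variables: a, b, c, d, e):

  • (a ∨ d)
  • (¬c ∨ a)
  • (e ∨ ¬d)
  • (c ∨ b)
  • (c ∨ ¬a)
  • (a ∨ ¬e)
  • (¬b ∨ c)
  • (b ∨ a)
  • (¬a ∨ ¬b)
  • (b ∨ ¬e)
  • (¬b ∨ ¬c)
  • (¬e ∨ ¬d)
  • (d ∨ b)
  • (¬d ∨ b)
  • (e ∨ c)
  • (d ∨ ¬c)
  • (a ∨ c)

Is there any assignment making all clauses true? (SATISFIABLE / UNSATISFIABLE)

b = True:
  propagation gives c=True; an empty clause results — contradiction.
b = False:
  propagation gives c=True, a=True, e=False, d=False; an empty clause results — contradiction.
Every branch closes, so no satisfying assignment exists.

UNSATISFIABLE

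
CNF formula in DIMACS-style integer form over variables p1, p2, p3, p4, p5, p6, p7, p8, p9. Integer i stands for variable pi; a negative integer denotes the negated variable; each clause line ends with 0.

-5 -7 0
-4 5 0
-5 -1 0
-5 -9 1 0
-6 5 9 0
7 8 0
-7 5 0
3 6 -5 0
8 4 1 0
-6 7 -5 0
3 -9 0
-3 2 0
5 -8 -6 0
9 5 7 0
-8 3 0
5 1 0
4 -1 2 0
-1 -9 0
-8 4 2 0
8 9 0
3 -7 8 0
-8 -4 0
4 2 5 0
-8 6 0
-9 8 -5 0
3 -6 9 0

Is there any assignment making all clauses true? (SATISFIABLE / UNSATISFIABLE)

UNSATISFIABLE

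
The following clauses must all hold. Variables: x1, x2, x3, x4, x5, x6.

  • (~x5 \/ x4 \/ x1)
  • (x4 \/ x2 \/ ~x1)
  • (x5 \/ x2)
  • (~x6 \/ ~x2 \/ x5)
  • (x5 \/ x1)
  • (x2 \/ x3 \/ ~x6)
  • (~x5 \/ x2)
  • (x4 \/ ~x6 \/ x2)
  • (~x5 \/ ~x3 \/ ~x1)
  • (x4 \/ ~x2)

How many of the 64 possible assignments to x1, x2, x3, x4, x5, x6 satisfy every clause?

8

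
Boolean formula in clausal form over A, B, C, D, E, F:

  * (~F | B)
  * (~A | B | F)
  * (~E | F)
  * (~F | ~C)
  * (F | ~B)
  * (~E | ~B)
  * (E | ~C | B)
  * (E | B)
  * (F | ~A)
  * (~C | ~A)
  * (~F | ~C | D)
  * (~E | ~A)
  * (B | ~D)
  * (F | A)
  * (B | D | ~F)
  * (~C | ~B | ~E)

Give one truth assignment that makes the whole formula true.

Pure literal: C appears only negated; assign C = False.
Branch on A: take A = False.
  then F is forced to True.
  then B is forced to True.
  then E is forced to False.
D is now unconstrained; take D = False.
Every clause has at least one true literal under this assignment.

A=F, B=T, C=F, D=F, E=F, F=T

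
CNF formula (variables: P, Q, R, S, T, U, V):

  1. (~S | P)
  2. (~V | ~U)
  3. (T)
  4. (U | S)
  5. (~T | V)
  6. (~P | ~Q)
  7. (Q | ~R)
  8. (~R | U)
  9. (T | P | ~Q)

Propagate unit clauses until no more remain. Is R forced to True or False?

(T) stands alone — T = True.
(~T | V): since T = True, the clause reduces to (V). V = True.
(~U | ~V): since V = True, the clause reduces to (~U). U = False.
(U | S): since U = False, the clause reduces to (S). S = True.
(P | ~S) with S = True leaves only P, so P = True.
(~Q | ~P) with P = True leaves only ~Q, so Q = False.
(Q | ~R) with Q = False leaves only ~R, so R = False.

False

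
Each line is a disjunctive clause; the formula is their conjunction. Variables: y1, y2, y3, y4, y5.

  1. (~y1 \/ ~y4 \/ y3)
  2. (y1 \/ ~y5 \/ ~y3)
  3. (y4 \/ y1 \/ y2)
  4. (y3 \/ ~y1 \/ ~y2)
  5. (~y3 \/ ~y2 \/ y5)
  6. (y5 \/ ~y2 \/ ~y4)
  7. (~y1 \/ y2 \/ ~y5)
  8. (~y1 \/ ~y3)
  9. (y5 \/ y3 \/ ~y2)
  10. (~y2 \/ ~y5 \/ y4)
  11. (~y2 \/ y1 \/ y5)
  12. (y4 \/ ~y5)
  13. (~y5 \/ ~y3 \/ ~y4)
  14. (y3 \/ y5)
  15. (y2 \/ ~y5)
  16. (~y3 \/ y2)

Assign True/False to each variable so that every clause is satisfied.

y1=False, y2=True, y3=False, y4=True, y5=True

Check each clause:
  1. (~y1 \/ y3 \/ ~y4) — ~y1 is true.
  2. (~y3 \/ y1 \/ ~y5) — ~y3 is true.
  3. (y4 \/ y1 \/ y2) — y2 is true.
  4. (~y2 \/ y3 \/ ~y1) — ~y1 is true.
  5. (~y3 \/ ~y2 \/ y5) — y5 is true.
  6. (y5 \/ ~y2 \/ ~y4) — y5 is true.
  7. (~y1 \/ ~y5 \/ y2) — y2 is true.
  8. (~y1 \/ ~y3) — ~y3 is true.
  9. (y3 \/ ~y2 \/ y5) — y5 is true.
  10. (~y2 \/ y4 \/ ~y5) — y4 is true.
  11. (y5 \/ y1 \/ ~y2) — y5 is true.
  12. (y4 \/ ~y5) — y4 is true.
  13. (~y4 \/ ~y5 \/ ~y3) — ~y3 is true.
  14. (y3 \/ y5) — y5 is true.
  15. (y2 \/ ~y5) — y2 is true.
  16. (y2 \/ ~y3) — y2 is true.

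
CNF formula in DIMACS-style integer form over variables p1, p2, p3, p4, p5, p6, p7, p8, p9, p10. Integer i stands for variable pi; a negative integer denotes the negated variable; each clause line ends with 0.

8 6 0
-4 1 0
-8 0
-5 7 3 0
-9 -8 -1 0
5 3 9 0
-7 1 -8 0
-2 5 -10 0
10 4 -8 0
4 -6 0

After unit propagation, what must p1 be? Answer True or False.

True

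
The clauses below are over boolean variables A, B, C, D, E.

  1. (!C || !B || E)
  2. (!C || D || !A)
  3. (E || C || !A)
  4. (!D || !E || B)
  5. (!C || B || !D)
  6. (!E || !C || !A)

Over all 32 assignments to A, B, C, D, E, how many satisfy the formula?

Case analysis on C and E:
  C=1, E=1: remaining (A,B,D) ∈ {(0,0,0); (0,1,0); (0,1,1)} — 3.
  C=1, E=0: remaining (A,B,D) ∈ {(0,0,0)} — 1.
  C=0, E=1: A free; 3 ways for (B,D) × 2^1 = 6.
  C=0, E=0: remaining (A,B,D) ∈ {(0,0,0); (0,0,1); (0,1,0); (0,1,1)} — 4.
Total: 3 + 1 + 6 + 4 = 14.

14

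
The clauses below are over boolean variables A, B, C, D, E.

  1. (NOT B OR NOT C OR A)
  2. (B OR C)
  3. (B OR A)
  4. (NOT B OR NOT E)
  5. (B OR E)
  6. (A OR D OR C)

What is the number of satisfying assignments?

Satisfying assignments:
  A=F B=T C=F D=T E=F
  A=T B=F C=T D=F E=T
  A=T B=F C=T D=T E=T
  A=T B=T C=F D=F E=F
  A=T B=T C=F D=T E=F
  A=T B=T C=T D=F E=F
  A=T B=T C=T D=T E=F
That's 7 in total.

7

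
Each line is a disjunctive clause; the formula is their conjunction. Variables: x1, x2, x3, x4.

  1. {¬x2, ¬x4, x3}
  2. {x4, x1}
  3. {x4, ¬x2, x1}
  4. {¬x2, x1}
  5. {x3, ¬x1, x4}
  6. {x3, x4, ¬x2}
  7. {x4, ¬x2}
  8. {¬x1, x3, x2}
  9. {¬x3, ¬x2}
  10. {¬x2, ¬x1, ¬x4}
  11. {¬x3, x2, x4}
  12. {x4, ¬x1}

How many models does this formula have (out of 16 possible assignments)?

The models are:
  x1=F x2=F x3=F x4=T
  x1=F x2=F x3=T x4=T
  x1=T x2=F x3=T x4=T
That's 3 in total.

3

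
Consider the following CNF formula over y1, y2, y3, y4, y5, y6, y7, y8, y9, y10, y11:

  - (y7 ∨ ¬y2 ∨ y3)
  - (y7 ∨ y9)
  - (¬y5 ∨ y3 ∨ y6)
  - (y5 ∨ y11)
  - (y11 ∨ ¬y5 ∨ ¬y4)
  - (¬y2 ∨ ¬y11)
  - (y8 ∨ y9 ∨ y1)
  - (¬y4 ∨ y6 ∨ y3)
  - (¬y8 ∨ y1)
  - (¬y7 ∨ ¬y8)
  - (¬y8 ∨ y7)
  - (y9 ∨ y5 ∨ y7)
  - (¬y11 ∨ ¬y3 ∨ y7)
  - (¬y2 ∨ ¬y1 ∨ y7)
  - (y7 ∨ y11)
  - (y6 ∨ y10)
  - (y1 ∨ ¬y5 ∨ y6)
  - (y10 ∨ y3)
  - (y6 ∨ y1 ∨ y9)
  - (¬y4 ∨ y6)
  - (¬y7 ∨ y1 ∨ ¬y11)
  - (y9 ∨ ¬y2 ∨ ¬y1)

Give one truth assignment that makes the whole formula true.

Pure literal: y2 appears only negated; assign y2 = False.
Pure literal: y6 appears only positively; assign y6 = True.
Branch on y1: take y1 = True.
Set y3 = True and propagate.
For the remaining variables, y4 = True, y5 = False, y7 = True, y8 = False, y9 = False, y10 = True, y11 = True works.
Every clause has at least one true literal under this assignment.

y1=True, y2=False, y3=True, y4=True, y5=False, y6=True, y7=True, y8=False, y9=False, y10=True, y11=True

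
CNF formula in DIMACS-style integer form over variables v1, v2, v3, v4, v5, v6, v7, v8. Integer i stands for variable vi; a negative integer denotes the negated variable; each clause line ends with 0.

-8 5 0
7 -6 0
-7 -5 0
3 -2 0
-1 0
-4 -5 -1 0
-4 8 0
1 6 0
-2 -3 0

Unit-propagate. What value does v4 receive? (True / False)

False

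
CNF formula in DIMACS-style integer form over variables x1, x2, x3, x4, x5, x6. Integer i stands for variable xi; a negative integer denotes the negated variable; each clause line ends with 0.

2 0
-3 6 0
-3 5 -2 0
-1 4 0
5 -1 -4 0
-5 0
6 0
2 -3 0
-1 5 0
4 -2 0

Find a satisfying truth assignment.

x1=F, x2=T, x3=F, x4=T, x5=F, x6=T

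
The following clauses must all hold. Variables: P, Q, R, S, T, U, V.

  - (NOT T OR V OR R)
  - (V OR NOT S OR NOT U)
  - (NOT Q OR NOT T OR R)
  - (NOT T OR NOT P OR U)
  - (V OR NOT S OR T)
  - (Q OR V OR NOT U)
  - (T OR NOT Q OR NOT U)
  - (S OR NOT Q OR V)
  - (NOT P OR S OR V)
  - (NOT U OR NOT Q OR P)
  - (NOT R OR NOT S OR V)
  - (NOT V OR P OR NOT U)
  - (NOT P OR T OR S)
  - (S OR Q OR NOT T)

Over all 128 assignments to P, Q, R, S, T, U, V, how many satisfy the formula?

Split on V, then S.
  V=T, S=T: 16 of the 32 assignments to (P,Q,R,T,U) work.
  V=T, S=F: 6 of the 32 assignments to (P,Q,R,T,U) work.
  V=F, S=T: a clause becomes empty — 0.
  V=F, S=F: remaining (P,Q,R,T,U) ∈ {(F,F,F,F,F); (F,F,T,F,F)} — 2.
Total: 16 + 6 + 0 + 2 = 24.

24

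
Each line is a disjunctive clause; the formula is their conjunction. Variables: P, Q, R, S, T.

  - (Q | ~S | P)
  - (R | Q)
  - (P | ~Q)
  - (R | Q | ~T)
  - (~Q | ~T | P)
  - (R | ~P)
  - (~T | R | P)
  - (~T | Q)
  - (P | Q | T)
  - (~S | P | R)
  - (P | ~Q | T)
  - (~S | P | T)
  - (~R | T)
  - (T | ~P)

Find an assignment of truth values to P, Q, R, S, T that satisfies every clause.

P=True, Q=True, R=True, S=True, T=True

Try P = True.
  then R is forced to True.
  then T is forced to True.
  then Q is forced to True.
S is now unconstrained; take S = True.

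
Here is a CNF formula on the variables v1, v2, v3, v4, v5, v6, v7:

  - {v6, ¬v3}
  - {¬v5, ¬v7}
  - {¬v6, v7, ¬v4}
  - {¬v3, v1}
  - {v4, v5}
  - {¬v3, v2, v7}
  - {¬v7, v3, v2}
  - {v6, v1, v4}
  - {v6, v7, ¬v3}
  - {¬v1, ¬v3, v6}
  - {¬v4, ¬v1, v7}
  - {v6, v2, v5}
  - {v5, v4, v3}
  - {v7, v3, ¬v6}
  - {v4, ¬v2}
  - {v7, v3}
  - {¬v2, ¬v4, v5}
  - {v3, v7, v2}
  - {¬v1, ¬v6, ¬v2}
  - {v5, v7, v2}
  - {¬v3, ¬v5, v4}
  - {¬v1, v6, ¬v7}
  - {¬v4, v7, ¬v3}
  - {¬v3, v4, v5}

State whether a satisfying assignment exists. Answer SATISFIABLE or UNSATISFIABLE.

Branch on v1: take v1 = True.
For the remaining variables, v2 = False, v3 = True, v4 = True, v5 = False, v6 = True, v7 = True works.
Every clause has at least one true literal under this assignment.
So v1 = T, v2 = F, v3 = T, v4 = T, v5 = F, v6 = T, v7 = T is a satisfying assignment.

SATISFIABLE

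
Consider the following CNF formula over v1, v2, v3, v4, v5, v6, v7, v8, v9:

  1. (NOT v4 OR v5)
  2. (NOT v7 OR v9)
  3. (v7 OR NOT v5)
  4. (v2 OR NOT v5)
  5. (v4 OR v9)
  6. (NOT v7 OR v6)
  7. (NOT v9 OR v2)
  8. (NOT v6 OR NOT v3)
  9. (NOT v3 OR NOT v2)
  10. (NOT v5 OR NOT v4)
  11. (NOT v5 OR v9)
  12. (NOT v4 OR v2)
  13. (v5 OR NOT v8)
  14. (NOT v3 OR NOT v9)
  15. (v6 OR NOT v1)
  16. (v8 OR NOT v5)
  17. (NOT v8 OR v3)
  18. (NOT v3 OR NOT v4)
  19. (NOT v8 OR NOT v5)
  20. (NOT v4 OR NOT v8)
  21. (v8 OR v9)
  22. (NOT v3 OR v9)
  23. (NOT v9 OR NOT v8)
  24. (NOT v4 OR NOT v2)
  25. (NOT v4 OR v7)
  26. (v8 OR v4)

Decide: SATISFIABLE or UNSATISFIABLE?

UNSATISFIABLE

v4 = True:
  propagation gives v5=True; an empty clause results — contradiction.
v4 = False:
  propagation gives v9=True, v2=True, v3=False, v8=False; an empty clause results — contradiction.
Every branch closes, so no satisfying assignment exists.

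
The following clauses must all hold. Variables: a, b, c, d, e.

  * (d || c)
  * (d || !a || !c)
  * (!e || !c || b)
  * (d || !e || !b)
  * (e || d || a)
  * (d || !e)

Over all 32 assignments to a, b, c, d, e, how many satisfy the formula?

14

Case analysis on d and e:
  d=T, e=T: a free; 3 ways for (b,c) × 2^1 = 6.
  d=T, e=F: a, b, c free → 2^3 = 8.
  d=F, e=T: a clause becomes empty — 0.
  d=F, e=F: a clause becomes empty — 0.
Total: 6 + 8 + 0 + 0 = 14.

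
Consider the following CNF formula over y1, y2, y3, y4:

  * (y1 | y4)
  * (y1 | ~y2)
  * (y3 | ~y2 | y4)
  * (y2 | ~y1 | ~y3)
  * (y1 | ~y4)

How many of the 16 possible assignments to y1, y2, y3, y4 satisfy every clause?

5

The models are:
  y1=T y2=F y3=F y4=F
  y1=T y2=F y3=F y4=T
  y1=T y2=T y3=F y4=T
  y1=T y2=T y3=T y4=F
  y1=T y2=T y3=T y4=T
Count: 5.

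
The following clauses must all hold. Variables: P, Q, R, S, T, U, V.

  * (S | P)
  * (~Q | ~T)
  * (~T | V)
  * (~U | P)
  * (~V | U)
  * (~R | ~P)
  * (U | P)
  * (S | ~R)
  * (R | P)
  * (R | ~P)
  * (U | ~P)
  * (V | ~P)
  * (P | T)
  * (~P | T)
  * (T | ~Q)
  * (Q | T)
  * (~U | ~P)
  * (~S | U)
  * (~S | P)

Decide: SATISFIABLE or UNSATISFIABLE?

P = True:
  propagation gives R=False; an empty clause results — contradiction.
P = False:
  propagation gives S=True; an empty clause results — contradiction.
Every branch closes, so no satisfying assignment exists.

UNSATISFIABLE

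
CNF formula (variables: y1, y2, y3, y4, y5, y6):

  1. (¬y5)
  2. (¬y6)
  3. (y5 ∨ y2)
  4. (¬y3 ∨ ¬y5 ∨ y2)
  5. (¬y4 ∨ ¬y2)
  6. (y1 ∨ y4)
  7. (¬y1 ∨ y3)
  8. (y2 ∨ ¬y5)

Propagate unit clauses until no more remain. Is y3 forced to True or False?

Unit clause (¬y5) sets y5 = False.
(¬y6) stands alone — y6 = False.
From (y5 ∨ y2) and y5 = False: y2 = True.
In (¬y4 ∨ ¬y2), ¬y2 is now false; ¬y4 must hold, so y4 = False.
(y4 ∨ y1): since y4 = False, the clause reduces to (y1). y1 = True.
From (y3 ∨ ¬y1) and y1 = True: y3 = True.

True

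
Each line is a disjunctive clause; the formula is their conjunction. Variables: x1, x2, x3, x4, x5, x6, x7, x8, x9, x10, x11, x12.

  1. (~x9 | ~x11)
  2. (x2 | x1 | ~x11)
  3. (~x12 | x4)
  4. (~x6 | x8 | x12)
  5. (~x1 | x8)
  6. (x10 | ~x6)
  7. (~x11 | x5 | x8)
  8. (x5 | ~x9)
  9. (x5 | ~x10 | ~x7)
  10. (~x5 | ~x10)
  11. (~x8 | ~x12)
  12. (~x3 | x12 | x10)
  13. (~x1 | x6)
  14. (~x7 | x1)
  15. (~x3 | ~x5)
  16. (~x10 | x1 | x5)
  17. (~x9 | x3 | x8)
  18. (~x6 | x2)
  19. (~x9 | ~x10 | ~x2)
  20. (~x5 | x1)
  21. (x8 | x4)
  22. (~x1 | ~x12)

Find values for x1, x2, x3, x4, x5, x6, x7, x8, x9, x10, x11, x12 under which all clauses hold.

x1 = False, x2 = True, x3 = False, x4 = True, x5 = False, x6 = False, x7 = False, x8 = False, x9 = False, x10 = False, x11 = False, x12 = False

Pure literal: x4 appears only positively; assign x4 = True.
x7 occurs only negated in the remaining clauses — set x7 = False.
Try x1 = False.
  then x5 is forced to False.
  then x9 is forced to False.
  then x10 is forced to False.
  then x6 is forced to False.
Set x2 = True and propagate.
The remaining clauses are satisfied by x3 = False, x8 = False, x11 = False, x12 = False.
Check each clause:
  1. (~x11 | ~x9) — ~x11 is true.
  2. (x1 | x2 | ~x11) — x2 is true.
  3. (~x12 | x4) — x4 is true.
  4. (x8 | ~x6 | x12) — ~x6 is true.
  5. (x8 | ~x1) — ~x1 is true.
  6. (x10 | ~x6) — ~x6 is true.
  7. (x8 | x5 | ~x11) — ~x11 is true.
  8. (x5 | ~x9) — ~x9 is true.
  9. (x5 | ~x7 | ~x10) — ~x7 is true.
  10. (~x5 | ~x10) — ~x5 is true.
  11. (~x8 | ~x12) — ~x8 is true.
  12. (x12 | x10 | ~x3) — ~x3 is true.
  13. (~x1 | x6) — ~x1 is true.
  14. (x1 | ~x7) — ~x7 is true.
  15. (~x3 | ~x5) — ~x5 is true.
  16. (x5 | ~x10 | x1) — ~x10 is true.
  17. (~x9 | x3 | x8) — ~x9 is true.
  18. (x2 | ~x6) — ~x6 is true.
  19. (~x9 | ~x2 | ~x10) — ~x10 is true.
  20. (~x5 | x1) — ~x5 is true.
  21. (x8 | x4) — x4 is true.
  22. (~x12 | ~x1) — ~x12 is true.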